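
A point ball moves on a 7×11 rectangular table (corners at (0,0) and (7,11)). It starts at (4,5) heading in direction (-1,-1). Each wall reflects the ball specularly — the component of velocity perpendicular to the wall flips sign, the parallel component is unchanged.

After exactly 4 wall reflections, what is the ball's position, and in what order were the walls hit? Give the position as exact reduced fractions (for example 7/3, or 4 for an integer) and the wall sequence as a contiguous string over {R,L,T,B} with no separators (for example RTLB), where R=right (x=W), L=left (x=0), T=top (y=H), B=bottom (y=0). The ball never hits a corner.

Final position: (2,11)
Wall sequence: LBRT

1. t=4 → L at (0,1); v=(1,-1)
2. t=1 → B at (1,0); v=(1,1)
3. t=6 → R at (7,6); v=(-1,1)
4. t=5 → T at (2,11); v=(-1,-1)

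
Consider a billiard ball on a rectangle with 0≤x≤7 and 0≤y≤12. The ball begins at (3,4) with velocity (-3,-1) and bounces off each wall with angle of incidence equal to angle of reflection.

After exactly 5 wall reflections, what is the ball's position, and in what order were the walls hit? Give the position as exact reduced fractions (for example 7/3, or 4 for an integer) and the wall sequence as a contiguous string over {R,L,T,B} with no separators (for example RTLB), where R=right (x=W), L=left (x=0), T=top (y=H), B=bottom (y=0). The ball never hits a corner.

1. t=1 → L at (0,3); v=(3,-1)
2. t=7/3 → R at (7,2/3); v=(-3,-1)
3. t=2/3 → B at (5,0); v=(-3,1)
4. t=5/3 → L at (0,5/3); v=(3,1)
5. t=7/3 → R at (7,4); v=(-3,1)

Final position: (7,4)
Wall sequence: LRBLR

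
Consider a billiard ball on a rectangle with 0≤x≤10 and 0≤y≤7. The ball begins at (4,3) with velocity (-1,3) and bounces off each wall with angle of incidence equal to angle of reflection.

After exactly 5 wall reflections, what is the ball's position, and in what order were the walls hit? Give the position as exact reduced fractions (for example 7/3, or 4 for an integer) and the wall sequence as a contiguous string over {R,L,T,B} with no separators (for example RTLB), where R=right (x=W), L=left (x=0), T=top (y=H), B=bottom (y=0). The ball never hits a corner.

1. t=4/3 → T at (8/3,7); v=(-1,-3)
2. t=7/3 → B at (1/3,0); v=(-1,3)
3. t=1/3 → L at (0,1); v=(1,3)
4. t=2 → T at (2,7); v=(1,-3)
5. t=7/3 → B at (13/3,0); v=(1,3)

Final position: (13/3,0)
Wall sequence: TBLTB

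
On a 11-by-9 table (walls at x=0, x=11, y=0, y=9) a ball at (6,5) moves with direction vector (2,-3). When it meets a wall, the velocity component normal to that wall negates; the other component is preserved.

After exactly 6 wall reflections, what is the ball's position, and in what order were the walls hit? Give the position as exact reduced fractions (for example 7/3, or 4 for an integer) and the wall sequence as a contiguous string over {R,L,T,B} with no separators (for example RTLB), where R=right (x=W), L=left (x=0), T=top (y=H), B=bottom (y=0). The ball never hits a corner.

Final position: (16/3,9)
Wall sequence: BRTBLT

1. t=5/3 → B at (28/3,0); v=(2,3)
2. t=5/6 → R at (11,5/2); v=(-2,3)
3. t=13/6 → T at (20/3,9); v=(-2,-3)
4. t=3 → B at (2/3,0); v=(-2,3)
5. t=1/3 → L at (0,1); v=(2,3)
6. t=8/3 → T at (16/3,9); v=(2,-3)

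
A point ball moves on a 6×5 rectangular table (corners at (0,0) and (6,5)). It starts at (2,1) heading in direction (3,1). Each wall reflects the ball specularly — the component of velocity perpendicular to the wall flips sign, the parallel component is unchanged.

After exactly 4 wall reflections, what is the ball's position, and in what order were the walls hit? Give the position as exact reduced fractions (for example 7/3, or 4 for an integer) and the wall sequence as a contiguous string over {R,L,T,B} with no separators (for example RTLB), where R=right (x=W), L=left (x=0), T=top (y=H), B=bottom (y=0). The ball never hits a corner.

Final position: (6,11/3)
Wall sequence: RLTR

1. t=4/3 → R at (6,7/3); v=(-3,1)
2. t=2 → L at (0,13/3); v=(3,1)
3. t=2/3 → T at (2,5); v=(3,-1)
4. t=4/3 → R at (6,11/3); v=(-3,-1)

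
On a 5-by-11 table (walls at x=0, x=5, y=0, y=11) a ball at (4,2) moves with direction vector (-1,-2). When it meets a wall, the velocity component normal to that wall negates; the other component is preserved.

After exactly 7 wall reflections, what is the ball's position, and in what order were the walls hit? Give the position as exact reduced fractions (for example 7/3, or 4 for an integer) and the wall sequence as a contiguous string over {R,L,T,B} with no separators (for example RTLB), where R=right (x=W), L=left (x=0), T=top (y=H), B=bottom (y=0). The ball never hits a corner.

Final position: (7/2,11)
Wall sequence: BLTRBLT

1. t=1 → B at (3,0); v=(-1,2)
2. t=3 → L at (0,6); v=(1,2)
3. t=5/2 → T at (5/2,11); v=(1,-2)
4. t=5/2 → R at (5,6); v=(-1,-2)
5. t=3 → B at (2,0); v=(-1,2)
6. t=2 → L at (0,4); v=(1,2)
7. t=7/2 → T at (7/2,11); v=(1,-2)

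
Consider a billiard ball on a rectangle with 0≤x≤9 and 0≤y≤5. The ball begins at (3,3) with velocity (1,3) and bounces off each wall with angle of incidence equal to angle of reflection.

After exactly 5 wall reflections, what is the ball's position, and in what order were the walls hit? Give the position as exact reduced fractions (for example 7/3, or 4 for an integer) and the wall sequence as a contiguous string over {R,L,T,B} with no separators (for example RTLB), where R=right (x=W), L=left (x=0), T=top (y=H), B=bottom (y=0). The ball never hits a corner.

1. t=2/3 → T at (11/3,5); v=(1,-3)
2. t=5/3 → B at (16/3,0); v=(1,3)
3. t=5/3 → T at (7,5); v=(1,-3)
4. t=5/3 → B at (26/3,0); v=(1,3)
5. t=1/3 → R at (9,1); v=(-1,3)

Final position: (9,1)
Wall sequence: TBTBR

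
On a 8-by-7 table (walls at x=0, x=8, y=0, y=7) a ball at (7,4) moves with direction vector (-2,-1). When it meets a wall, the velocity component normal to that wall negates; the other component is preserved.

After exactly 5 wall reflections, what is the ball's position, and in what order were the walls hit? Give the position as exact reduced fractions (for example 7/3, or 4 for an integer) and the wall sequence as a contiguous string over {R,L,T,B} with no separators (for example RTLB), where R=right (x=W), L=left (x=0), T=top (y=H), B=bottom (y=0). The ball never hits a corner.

Final position: (0,13/2)
Wall sequence: LBRTL

1. t=7/2 → L at (0,1/2); v=(2,-1)
2. t=1/2 → B at (1,0); v=(2,1)
3. t=7/2 → R at (8,7/2); v=(-2,1)
4. t=7/2 → T at (1,7); v=(-2,-1)
5. t=1/2 → L at (0,13/2); v=(2,-1)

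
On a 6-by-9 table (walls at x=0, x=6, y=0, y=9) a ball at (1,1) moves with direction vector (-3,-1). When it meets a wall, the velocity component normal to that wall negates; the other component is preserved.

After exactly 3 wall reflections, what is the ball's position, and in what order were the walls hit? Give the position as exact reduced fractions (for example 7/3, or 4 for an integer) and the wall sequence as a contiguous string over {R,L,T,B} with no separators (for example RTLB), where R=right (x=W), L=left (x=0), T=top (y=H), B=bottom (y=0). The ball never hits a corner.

Final position: (6,4/3)
Wall sequence: LBR

1. t=1/3 → L at (0,2/3); v=(3,-1)
2. t=2/3 → B at (2,0); v=(3,1)
3. t=4/3 → R at (6,4/3); v=(-3,1)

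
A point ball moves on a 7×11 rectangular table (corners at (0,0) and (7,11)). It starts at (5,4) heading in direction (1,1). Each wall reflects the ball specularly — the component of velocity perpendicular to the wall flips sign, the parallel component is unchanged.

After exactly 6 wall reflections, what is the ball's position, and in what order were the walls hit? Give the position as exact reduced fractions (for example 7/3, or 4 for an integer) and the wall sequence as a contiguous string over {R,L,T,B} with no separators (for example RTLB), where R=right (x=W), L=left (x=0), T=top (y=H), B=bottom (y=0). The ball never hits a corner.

Final position: (0,5)
Wall sequence: RTLRBL

1. t=2 → R at (7,6); v=(-1,1)
2. t=5 → T at (2,11); v=(-1,-1)
3. t=2 → L at (0,9); v=(1,-1)
4. t=7 → R at (7,2); v=(-1,-1)
5. t=2 → B at (5,0); v=(-1,1)
6. t=5 → L at (0,5); v=(1,1)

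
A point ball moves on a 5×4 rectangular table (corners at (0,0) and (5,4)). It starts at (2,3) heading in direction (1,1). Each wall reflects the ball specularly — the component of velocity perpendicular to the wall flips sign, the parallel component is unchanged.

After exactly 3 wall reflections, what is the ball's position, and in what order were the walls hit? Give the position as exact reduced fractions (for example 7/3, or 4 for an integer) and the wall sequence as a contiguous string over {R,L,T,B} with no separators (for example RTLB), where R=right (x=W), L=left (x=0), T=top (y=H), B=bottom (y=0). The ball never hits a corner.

1. t=1 → T at (3,4); v=(1,-1)
2. t=2 → R at (5,2); v=(-1,-1)
3. t=2 → B at (3,0); v=(-1,1)

Final position: (3,0)
Wall sequence: TRB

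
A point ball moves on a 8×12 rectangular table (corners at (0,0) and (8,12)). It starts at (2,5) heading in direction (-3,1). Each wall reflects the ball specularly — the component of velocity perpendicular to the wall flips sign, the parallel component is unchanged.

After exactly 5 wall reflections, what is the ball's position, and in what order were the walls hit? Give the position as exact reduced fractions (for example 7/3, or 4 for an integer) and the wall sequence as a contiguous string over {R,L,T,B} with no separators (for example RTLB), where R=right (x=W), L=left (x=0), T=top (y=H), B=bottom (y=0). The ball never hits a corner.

1. t=2/3 → L at (0,17/3); v=(3,1)
2. t=8/3 → R at (8,25/3); v=(-3,1)
3. t=8/3 → L at (0,11); v=(3,1)
4. t=1 → T at (3,12); v=(3,-1)
5. t=5/3 → R at (8,31/3); v=(-3,-1)

Final position: (8,31/3)
Wall sequence: LRLTR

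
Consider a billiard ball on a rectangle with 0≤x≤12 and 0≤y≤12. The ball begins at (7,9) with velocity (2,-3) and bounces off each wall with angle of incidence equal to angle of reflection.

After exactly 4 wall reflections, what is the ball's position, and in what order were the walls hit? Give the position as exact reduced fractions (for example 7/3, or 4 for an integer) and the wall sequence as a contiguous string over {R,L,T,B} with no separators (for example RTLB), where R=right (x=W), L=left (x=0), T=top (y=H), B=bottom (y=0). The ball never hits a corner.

Final position: (0,15/2)
Wall sequence: RBTL

1. t=5/2 → R at (12,3/2); v=(-2,-3)
2. t=1/2 → B at (11,0); v=(-2,3)
3. t=4 → T at (3,12); v=(-2,-3)
4. t=3/2 → L at (0,15/2); v=(2,-3)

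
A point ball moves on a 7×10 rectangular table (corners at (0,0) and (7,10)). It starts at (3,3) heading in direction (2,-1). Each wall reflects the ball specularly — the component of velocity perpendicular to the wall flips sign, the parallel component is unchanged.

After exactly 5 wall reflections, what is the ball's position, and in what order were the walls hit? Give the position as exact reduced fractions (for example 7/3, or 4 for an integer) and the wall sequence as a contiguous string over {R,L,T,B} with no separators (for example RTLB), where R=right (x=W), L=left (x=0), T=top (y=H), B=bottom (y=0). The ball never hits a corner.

1. t=2 → R at (7,1); v=(-2,-1)
2. t=1 → B at (5,0); v=(-2,1)
3. t=5/2 → L at (0,5/2); v=(2,1)
4. t=7/2 → R at (7,6); v=(-2,1)
5. t=7/2 → L at (0,19/2); v=(2,1)

Final position: (0,19/2)
Wall sequence: RBLRL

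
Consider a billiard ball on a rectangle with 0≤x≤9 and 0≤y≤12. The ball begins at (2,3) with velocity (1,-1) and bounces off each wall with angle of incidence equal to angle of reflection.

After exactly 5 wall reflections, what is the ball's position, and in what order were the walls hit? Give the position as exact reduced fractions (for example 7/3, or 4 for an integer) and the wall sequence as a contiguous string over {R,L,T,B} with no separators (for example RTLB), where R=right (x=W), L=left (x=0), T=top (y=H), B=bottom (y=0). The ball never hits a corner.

1. t=3 → B at (5,0); v=(1,1)
2. t=4 → R at (9,4); v=(-1,1)
3. t=8 → T at (1,12); v=(-1,-1)
4. t=1 → L at (0,11); v=(1,-1)
5. t=9 → R at (9,2); v=(-1,-1)

Final position: (9,2)
Wall sequence: BRTLR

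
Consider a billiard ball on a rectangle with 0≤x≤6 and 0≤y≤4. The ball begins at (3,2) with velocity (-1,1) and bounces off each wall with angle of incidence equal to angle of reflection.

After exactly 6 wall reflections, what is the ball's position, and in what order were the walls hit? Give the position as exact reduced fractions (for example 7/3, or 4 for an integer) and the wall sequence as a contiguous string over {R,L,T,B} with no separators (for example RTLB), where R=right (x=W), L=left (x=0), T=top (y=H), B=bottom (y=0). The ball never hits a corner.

Final position: (1,0)
Wall sequence: TLBRTB

1. t=2 → T at (1,4); v=(-1,-1)
2. t=1 → L at (0,3); v=(1,-1)
3. t=3 → B at (3,0); v=(1,1)
4. t=3 → R at (6,3); v=(-1,1)
5. t=1 → T at (5,4); v=(-1,-1)
6. t=4 → B at (1,0); v=(-1,1)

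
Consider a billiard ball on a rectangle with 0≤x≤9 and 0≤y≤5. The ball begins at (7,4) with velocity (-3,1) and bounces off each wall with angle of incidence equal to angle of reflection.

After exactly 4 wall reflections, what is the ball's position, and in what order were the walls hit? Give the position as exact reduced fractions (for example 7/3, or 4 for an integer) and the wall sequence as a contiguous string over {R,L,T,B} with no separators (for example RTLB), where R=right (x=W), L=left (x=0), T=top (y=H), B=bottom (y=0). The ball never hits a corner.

1. t=1 → T at (4,5); v=(-3,-1)
2. t=4/3 → L at (0,11/3); v=(3,-1)
3. t=3 → R at (9,2/3); v=(-3,-1)
4. t=2/3 → B at (7,0); v=(-3,1)

Final position: (7,0)
Wall sequence: TLRB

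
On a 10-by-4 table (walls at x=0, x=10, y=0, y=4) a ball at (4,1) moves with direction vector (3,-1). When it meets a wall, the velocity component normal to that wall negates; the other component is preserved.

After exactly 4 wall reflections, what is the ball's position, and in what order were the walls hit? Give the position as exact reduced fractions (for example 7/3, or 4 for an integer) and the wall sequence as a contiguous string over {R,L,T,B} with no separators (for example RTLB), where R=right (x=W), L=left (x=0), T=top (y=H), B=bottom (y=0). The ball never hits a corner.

1. t=1 → B at (7,0); v=(3,1)
2. t=1 → R at (10,1); v=(-3,1)
3. t=3 → T at (1,4); v=(-3,-1)
4. t=1/3 → L at (0,11/3); v=(3,-1)

Final position: (0,11/3)
Wall sequence: BRTL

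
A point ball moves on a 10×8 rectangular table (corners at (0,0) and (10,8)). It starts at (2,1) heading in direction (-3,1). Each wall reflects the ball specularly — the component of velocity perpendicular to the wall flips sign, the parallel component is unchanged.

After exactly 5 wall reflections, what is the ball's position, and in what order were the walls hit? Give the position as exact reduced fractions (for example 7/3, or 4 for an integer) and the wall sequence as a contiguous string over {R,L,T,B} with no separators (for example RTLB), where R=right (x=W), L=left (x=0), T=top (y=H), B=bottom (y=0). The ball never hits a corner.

Final position: (10,13/3)
Wall sequence: LRTLR

1. t=2/3 → L at (0,5/3); v=(3,1)
2. t=10/3 → R at (10,5); v=(-3,1)
3. t=3 → T at (1,8); v=(-3,-1)
4. t=1/3 → L at (0,23/3); v=(3,-1)
5. t=10/3 → R at (10,13/3); v=(-3,-1)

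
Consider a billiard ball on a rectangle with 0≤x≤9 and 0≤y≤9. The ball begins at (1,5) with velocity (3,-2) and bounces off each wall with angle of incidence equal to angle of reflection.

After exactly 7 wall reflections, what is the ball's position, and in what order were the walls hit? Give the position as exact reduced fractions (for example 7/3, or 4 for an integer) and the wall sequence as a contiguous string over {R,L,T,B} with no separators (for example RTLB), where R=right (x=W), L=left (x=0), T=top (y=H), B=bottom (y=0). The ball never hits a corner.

Final position: (0,1/3)
Wall sequence: BRLTRBL

1. t=5/2 → B at (17/2,0); v=(3,2)
2. t=1/6 → R at (9,1/3); v=(-3,2)
3. t=3 → L at (0,19/3); v=(3,2)
4. t=4/3 → T at (4,9); v=(3,-2)
5. t=5/3 → R at (9,17/3); v=(-3,-2)
6. t=17/6 → B at (1/2,0); v=(-3,2)
7. t=1/6 → L at (0,1/3); v=(3,2)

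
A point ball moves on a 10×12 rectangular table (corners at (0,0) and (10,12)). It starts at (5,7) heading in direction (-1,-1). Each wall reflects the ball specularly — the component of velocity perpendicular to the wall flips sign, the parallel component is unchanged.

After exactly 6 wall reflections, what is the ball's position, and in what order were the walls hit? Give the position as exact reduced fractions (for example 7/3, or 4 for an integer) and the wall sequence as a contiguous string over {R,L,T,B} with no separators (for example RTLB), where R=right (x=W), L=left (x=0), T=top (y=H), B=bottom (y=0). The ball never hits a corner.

Final position: (6,0)
Wall sequence: LBRTLB

1. t=5 → L at (0,2); v=(1,-1)
2. t=2 → B at (2,0); v=(1,1)
3. t=8 → R at (10,8); v=(-1,1)
4. t=4 → T at (6,12); v=(-1,-1)
5. t=6 → L at (0,6); v=(1,-1)
6. t=6 → B at (6,0); v=(1,1)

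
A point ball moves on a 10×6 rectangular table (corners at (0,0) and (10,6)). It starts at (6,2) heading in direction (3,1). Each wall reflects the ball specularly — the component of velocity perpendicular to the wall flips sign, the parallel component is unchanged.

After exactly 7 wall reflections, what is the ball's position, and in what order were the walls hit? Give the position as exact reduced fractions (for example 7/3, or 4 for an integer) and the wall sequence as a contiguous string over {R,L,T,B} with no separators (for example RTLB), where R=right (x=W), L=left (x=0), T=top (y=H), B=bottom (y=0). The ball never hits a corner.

1. t=4/3 → R at (10,10/3); v=(-3,1)
2. t=8/3 → T at (2,6); v=(-3,-1)
3. t=2/3 → L at (0,16/3); v=(3,-1)
4. t=10/3 → R at (10,2); v=(-3,-1)
5. t=2 → B at (4,0); v=(-3,1)
6. t=4/3 → L at (0,4/3); v=(3,1)
7. t=10/3 → R at (10,14/3); v=(-3,1)

Final position: (10,14/3)
Wall sequence: RTLRBLR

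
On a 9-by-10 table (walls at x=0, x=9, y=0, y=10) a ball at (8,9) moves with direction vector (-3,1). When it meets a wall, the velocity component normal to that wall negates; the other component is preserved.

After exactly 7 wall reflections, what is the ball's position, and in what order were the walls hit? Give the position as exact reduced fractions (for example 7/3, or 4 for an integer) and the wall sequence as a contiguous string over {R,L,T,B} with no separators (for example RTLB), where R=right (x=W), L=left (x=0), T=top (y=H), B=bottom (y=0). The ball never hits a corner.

1. t=1 → T at (5,10); v=(-3,-1)
2. t=5/3 → L at (0,25/3); v=(3,-1)
3. t=3 → R at (9,16/3); v=(-3,-1)
4. t=3 → L at (0,7/3); v=(3,-1)
5. t=7/3 → B at (7,0); v=(3,1)
6. t=2/3 → R at (9,2/3); v=(-3,1)
7. t=3 → L at (0,11/3); v=(3,1)

Final position: (0,11/3)
Wall sequence: TLRLBRL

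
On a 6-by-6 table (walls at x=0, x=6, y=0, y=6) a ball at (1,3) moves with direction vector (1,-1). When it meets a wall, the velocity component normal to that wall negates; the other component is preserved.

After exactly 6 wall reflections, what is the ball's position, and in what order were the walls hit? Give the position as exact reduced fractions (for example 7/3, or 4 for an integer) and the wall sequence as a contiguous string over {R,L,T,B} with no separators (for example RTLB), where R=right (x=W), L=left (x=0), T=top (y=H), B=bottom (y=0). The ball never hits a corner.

1. t=3 → B at (4,0); v=(1,1)
2. t=2 → R at (6,2); v=(-1,1)
3. t=4 → T at (2,6); v=(-1,-1)
4. t=2 → L at (0,4); v=(1,-1)
5. t=4 → B at (4,0); v=(1,1)
6. t=2 → R at (6,2); v=(-1,1)

Final position: (6,2)
Wall sequence: BRTLBR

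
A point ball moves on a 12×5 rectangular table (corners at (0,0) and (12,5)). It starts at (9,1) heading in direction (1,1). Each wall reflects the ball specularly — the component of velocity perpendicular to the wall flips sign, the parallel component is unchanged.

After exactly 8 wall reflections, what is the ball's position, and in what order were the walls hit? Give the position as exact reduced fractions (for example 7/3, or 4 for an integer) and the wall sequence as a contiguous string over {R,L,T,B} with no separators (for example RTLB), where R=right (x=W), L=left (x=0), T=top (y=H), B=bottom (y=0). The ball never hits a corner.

Final position: (12,2)
Wall sequence: RTBTLBTR

1. t=3 → R at (12,4); v=(-1,1)
2. t=1 → T at (11,5); v=(-1,-1)
3. t=5 → B at (6,0); v=(-1,1)
4. t=5 → T at (1,5); v=(-1,-1)
5. t=1 → L at (0,4); v=(1,-1)
6. t=4 → B at (4,0); v=(1,1)
7. t=5 → T at (9,5); v=(1,-1)
8. t=3 → R at (12,2); v=(-1,-1)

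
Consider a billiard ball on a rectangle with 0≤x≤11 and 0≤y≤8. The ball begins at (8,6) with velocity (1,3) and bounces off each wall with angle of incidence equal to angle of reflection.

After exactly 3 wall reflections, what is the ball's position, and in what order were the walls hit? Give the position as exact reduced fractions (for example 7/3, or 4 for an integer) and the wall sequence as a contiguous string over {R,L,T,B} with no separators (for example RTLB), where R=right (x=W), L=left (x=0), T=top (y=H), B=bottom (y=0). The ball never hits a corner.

1. t=2/3 → T at (26/3,8); v=(1,-3)
2. t=7/3 → R at (11,1); v=(-1,-3)
3. t=1/3 → B at (32/3,0); v=(-1,3)

Final position: (32/3,0)
Wall sequence: TRB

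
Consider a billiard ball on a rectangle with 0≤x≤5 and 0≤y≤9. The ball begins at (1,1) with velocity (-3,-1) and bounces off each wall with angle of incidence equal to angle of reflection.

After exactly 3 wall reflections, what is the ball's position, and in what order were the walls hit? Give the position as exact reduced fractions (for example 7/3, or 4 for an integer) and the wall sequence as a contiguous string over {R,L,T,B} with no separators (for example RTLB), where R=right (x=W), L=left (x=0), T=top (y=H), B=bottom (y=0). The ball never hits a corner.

Final position: (5,1)
Wall sequence: LBR

1. t=1/3 → L at (0,2/3); v=(3,-1)
2. t=2/3 → B at (2,0); v=(3,1)
3. t=1 → R at (5,1); v=(-3,1)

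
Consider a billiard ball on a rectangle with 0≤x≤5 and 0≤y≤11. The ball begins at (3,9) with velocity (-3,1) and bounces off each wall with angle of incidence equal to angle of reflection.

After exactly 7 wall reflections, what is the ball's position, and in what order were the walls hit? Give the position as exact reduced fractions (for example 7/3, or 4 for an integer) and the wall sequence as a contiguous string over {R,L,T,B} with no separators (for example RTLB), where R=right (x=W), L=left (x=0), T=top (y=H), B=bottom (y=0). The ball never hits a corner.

1. t=1 → L at (0,10); v=(3,1)
2. t=1 → T at (3,11); v=(3,-1)
3. t=2/3 → R at (5,31/3); v=(-3,-1)
4. t=5/3 → L at (0,26/3); v=(3,-1)
5. t=5/3 → R at (5,7); v=(-3,-1)
6. t=5/3 → L at (0,16/3); v=(3,-1)
7. t=5/3 → R at (5,11/3); v=(-3,-1)

Final position: (5,11/3)
Wall sequence: LTRLRLR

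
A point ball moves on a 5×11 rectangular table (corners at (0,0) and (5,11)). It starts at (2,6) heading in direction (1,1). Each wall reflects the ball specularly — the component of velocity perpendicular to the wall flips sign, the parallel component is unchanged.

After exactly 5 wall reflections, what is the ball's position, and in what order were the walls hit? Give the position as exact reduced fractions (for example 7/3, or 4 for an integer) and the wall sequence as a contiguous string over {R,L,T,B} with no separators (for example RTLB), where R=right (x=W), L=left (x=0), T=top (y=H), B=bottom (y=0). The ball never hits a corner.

1. t=3 → R at (5,9); v=(-1,1)
2. t=2 → T at (3,11); v=(-1,-1)
3. t=3 → L at (0,8); v=(1,-1)
4. t=5 → R at (5,3); v=(-1,-1)
5. t=3 → B at (2,0); v=(-1,1)

Final position: (2,0)
Wall sequence: RTLRB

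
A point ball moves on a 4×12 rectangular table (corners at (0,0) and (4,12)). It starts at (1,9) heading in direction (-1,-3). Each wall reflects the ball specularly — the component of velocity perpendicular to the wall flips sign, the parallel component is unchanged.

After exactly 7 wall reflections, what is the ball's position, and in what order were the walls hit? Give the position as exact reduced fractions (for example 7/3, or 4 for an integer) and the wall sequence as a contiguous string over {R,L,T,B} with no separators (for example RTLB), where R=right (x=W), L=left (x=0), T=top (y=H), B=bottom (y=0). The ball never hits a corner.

Final position: (4,6)
Wall sequence: LBRTLBR

1. t=1 → L at (0,6); v=(1,-3)
2. t=2 → B at (2,0); v=(1,3)
3. t=2 → R at (4,6); v=(-1,3)
4. t=2 → T at (2,12); v=(-1,-3)
5. t=2 → L at (0,6); v=(1,-3)
6. t=2 → B at (2,0); v=(1,3)
7. t=2 → R at (4,6); v=(-1,3)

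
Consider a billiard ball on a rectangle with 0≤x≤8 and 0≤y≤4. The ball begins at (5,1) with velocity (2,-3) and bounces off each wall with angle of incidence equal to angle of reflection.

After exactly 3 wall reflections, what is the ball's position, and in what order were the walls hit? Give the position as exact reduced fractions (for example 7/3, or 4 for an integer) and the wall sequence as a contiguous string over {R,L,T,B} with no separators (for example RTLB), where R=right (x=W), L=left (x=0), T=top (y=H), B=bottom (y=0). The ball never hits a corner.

Final position: (23/3,4)
Wall sequence: BRT

1. t=1/3 → B at (17/3,0); v=(2,3)
2. t=7/6 → R at (8,7/2); v=(-2,3)
3. t=1/6 → T at (23/3,4); v=(-2,-3)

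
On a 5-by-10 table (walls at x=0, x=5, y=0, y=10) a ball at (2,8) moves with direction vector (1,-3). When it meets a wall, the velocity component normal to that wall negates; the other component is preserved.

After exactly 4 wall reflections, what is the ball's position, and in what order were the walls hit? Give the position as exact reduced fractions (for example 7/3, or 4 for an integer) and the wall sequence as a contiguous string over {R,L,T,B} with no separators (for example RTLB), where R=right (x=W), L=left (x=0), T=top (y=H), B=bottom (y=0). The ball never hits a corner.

Final position: (0,4)
Wall sequence: BRTL

1. t=8/3 → B at (14/3,0); v=(1,3)
2. t=1/3 → R at (5,1); v=(-1,3)
3. t=3 → T at (2,10); v=(-1,-3)
4. t=2 → L at (0,4); v=(1,-3)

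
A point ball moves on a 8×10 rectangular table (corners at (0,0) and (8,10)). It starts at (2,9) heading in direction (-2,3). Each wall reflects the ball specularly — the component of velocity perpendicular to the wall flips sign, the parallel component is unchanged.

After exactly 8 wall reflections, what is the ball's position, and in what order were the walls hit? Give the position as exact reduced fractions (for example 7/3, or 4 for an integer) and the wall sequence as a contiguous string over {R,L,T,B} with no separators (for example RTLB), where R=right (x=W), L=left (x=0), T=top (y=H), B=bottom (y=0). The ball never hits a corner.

1. t=1/3 → T at (4/3,10); v=(-2,-3)
2. t=2/3 → L at (0,8); v=(2,-3)
3. t=8/3 → B at (16/3,0); v=(2,3)
4. t=4/3 → R at (8,4); v=(-2,3)
5. t=2 → T at (4,10); v=(-2,-3)
6. t=2 → L at (0,4); v=(2,-3)
7. t=4/3 → B at (8/3,0); v=(2,3)
8. t=8/3 → R at (8,8); v=(-2,3)

Final position: (8,8)
Wall sequence: TLBRTLBR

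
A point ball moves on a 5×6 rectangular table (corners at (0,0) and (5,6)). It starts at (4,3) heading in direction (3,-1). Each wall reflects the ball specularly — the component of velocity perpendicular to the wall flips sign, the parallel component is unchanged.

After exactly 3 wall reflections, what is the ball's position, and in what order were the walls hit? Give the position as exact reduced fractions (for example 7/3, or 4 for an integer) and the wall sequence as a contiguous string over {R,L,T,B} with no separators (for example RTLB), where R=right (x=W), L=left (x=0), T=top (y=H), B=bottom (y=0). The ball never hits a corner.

1. t=1/3 → R at (5,8/3); v=(-3,-1)
2. t=5/3 → L at (0,1); v=(3,-1)
3. t=1 → B at (3,0); v=(3,1)

Final position: (3,0)
Wall sequence: RLB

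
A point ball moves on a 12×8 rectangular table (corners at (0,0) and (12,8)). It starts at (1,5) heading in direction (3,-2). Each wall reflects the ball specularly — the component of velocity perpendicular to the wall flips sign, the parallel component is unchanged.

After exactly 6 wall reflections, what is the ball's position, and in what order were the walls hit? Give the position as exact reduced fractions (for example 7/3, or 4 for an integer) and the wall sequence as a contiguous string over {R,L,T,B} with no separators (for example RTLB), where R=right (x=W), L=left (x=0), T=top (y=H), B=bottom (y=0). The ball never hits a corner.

1. t=5/2 → B at (17/2,0); v=(3,2)
2. t=7/6 → R at (12,7/3); v=(-3,2)
3. t=17/6 → T at (7/2,8); v=(-3,-2)
4. t=7/6 → L at (0,17/3); v=(3,-2)
5. t=17/6 → B at (17/2,0); v=(3,2)
6. t=7/6 → R at (12,7/3); v=(-3,2)

Final position: (12,7/3)
Wall sequence: BRTLBR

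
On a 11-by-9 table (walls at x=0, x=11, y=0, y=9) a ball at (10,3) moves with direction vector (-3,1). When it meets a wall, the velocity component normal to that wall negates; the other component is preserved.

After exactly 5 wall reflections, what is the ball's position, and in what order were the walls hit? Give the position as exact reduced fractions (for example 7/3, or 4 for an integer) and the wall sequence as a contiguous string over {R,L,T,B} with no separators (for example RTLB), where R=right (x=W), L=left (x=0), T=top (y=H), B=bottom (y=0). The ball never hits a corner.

1. t=10/3 → L at (0,19/3); v=(3,1)
2. t=8/3 → T at (8,9); v=(3,-1)
3. t=1 → R at (11,8); v=(-3,-1)
4. t=11/3 → L at (0,13/3); v=(3,-1)
5. t=11/3 → R at (11,2/3); v=(-3,-1)

Final position: (11,2/3)
Wall sequence: LTRLR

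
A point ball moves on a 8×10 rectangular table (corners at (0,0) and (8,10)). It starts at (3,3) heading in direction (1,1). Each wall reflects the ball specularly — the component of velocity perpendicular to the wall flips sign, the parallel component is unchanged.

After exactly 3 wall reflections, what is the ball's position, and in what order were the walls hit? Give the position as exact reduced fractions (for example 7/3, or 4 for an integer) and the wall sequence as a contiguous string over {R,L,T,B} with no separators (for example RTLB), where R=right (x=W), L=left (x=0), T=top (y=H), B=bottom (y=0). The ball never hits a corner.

Final position: (0,4)
Wall sequence: RTL

1. t=5 → R at (8,8); v=(-1,1)
2. t=2 → T at (6,10); v=(-1,-1)
3. t=6 → L at (0,4); v=(1,-1)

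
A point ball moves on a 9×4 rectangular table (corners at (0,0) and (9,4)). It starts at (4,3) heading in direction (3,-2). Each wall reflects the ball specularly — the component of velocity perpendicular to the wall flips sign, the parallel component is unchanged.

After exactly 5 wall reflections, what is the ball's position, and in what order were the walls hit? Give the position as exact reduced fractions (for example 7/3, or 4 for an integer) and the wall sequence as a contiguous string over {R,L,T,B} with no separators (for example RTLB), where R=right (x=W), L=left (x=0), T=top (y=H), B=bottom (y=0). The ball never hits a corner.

1. t=3/2 → B at (17/2,0); v=(3,2)
2. t=1/6 → R at (9,1/3); v=(-3,2)
3. t=11/6 → T at (7/2,4); v=(-3,-2)
4. t=7/6 → L at (0,5/3); v=(3,-2)
5. t=5/6 → B at (5/2,0); v=(3,2)

Final position: (5/2,0)
Wall sequence: BRTLB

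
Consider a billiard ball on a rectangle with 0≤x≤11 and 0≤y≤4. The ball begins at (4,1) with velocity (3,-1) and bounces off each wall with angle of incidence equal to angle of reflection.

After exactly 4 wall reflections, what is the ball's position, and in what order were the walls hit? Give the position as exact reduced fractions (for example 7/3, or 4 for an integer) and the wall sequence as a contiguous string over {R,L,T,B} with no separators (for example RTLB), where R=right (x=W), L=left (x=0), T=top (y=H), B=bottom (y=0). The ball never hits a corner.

1. t=1 → B at (7,0); v=(3,1)
2. t=4/3 → R at (11,4/3); v=(-3,1)
3. t=8/3 → T at (3,4); v=(-3,-1)
4. t=1 → L at (0,3); v=(3,-1)

Final position: (0,3)
Wall sequence: BRTL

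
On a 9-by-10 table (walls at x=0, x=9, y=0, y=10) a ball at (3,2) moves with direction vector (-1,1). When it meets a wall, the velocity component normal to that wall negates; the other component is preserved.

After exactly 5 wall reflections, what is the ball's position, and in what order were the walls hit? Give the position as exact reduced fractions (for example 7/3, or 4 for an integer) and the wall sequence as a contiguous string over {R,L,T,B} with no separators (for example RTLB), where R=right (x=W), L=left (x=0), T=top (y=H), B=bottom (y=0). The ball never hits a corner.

Final position: (0,3)
Wall sequence: LTRBL

1. t=3 → L at (0,5); v=(1,1)
2. t=5 → T at (5,10); v=(1,-1)
3. t=4 → R at (9,6); v=(-1,-1)
4. t=6 → B at (3,0); v=(-1,1)
5. t=3 → L at (0,3); v=(1,1)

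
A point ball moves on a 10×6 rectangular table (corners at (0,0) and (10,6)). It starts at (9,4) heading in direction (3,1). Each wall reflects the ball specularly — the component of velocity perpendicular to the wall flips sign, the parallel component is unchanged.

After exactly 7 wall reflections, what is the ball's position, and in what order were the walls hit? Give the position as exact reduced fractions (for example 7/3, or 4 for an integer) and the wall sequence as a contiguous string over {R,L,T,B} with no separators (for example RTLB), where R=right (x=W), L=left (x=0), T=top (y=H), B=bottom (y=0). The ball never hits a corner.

1. t=1/3 → R at (10,13/3); v=(-3,1)
2. t=5/3 → T at (5,6); v=(-3,-1)
3. t=5/3 → L at (0,13/3); v=(3,-1)
4. t=10/3 → R at (10,1); v=(-3,-1)
5. t=1 → B at (7,0); v=(-3,1)
6. t=7/3 → L at (0,7/3); v=(3,1)
7. t=10/3 → R at (10,17/3); v=(-3,1)

Final position: (10,17/3)
Wall sequence: RTLRBLR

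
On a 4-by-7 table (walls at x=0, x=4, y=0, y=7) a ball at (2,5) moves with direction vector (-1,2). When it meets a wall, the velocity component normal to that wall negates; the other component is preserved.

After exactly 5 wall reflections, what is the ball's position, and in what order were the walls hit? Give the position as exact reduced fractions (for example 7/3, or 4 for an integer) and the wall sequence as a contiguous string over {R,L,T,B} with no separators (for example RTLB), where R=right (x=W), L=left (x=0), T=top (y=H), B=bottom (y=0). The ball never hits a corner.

Final position: (2,7)
Wall sequence: TLBRT

1. t=1 → T at (1,7); v=(-1,-2)
2. t=1 → L at (0,5); v=(1,-2)
3. t=5/2 → B at (5/2,0); v=(1,2)
4. t=3/2 → R at (4,3); v=(-1,2)
5. t=2 → T at (2,7); v=(-1,-2)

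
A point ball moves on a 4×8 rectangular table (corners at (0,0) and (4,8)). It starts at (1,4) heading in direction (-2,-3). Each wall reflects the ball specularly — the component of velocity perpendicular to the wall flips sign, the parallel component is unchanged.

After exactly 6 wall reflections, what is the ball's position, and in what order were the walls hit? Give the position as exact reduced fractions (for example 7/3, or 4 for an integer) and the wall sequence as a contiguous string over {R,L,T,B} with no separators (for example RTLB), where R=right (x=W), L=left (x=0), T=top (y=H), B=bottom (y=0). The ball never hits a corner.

Final position: (4,1/2)
Wall sequence: LBRTLR

1. t=1/2 → L at (0,5/2); v=(2,-3)
2. t=5/6 → B at (5/3,0); v=(2,3)
3. t=7/6 → R at (4,7/2); v=(-2,3)
4. t=3/2 → T at (1,8); v=(-2,-3)
5. t=1/2 → L at (0,13/2); v=(2,-3)
6. t=2 → R at (4,1/2); v=(-2,-3)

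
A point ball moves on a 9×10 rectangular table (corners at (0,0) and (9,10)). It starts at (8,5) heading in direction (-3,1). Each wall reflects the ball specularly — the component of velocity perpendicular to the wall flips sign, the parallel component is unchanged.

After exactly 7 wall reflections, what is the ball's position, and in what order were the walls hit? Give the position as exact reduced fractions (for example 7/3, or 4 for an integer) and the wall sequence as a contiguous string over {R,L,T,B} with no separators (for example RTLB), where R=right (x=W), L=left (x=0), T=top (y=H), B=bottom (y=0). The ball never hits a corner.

Final position: (1,0)
Wall sequence: LTRLRLB

1. t=8/3 → L at (0,23/3); v=(3,1)
2. t=7/3 → T at (7,10); v=(3,-1)
3. t=2/3 → R at (9,28/3); v=(-3,-1)
4. t=3 → L at (0,19/3); v=(3,-1)
5. t=3 → R at (9,10/3); v=(-3,-1)
6. t=3 → L at (0,1/3); v=(3,-1)
7. t=1/3 → B at (1,0); v=(3,1)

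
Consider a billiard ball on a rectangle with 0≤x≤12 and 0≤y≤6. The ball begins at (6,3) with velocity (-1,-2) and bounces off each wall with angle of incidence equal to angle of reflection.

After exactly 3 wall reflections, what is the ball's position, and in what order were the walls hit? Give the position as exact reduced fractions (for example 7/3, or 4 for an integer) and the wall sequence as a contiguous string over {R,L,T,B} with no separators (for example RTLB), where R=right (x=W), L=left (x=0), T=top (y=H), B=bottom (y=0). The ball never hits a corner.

1. t=3/2 → B at (9/2,0); v=(-1,2)
2. t=3 → T at (3/2,6); v=(-1,-2)
3. t=3/2 → L at (0,3); v=(1,-2)

Final position: (0,3)
Wall sequence: BTL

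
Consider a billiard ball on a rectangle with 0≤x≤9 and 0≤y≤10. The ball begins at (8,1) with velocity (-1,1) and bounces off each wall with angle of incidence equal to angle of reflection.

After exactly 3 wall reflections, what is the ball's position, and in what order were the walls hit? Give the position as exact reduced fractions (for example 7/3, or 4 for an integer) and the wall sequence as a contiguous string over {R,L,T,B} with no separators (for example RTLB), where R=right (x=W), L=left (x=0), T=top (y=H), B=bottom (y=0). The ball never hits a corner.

Final position: (9,2)
Wall sequence: LTR

1. t=8 → L at (0,9); v=(1,1)
2. t=1 → T at (1,10); v=(1,-1)
3. t=8 → R at (9,2); v=(-1,-1)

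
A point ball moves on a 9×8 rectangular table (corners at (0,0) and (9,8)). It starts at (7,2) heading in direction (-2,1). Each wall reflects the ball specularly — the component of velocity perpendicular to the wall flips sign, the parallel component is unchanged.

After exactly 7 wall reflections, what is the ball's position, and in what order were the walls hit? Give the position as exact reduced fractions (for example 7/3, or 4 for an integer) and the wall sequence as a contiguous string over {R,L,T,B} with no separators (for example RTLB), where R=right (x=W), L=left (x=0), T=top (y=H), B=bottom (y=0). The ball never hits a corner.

1. t=7/2 → L at (0,11/2); v=(2,1)
2. t=5/2 → T at (5,8); v=(2,-1)
3. t=2 → R at (9,6); v=(-2,-1)
4. t=9/2 → L at (0,3/2); v=(2,-1)
5. t=3/2 → B at (3,0); v=(2,1)
6. t=3 → R at (9,3); v=(-2,1)
7. t=9/2 → L at (0,15/2); v=(2,1)

Final position: (0,15/2)
Wall sequence: LTRLBRL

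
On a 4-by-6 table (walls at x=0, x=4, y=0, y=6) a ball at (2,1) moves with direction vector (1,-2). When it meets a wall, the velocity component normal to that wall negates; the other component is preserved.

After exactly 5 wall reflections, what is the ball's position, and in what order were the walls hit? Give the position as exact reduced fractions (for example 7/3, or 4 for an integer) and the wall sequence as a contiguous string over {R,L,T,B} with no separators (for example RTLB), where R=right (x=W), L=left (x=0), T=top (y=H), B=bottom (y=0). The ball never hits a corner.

1. t=1/2 → B at (5/2,0); v=(1,2)
2. t=3/2 → R at (4,3); v=(-1,2)
3. t=3/2 → T at (5/2,6); v=(-1,-2)
4. t=5/2 → L at (0,1); v=(1,-2)
5. t=1/2 → B at (1/2,0); v=(1,2)

Final position: (1/2,0)
Wall sequence: BRTLB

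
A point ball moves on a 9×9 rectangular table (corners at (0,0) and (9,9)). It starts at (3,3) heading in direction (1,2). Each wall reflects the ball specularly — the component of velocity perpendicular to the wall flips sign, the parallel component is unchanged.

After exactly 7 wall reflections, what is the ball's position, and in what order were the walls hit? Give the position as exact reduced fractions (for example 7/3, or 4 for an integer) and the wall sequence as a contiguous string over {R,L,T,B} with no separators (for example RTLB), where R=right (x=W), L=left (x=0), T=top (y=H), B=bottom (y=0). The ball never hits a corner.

Final position: (6,9)
Wall sequence: TRBTLBT

1. t=3 → T at (6,9); v=(1,-2)
2. t=3 → R at (9,3); v=(-1,-2)
3. t=3/2 → B at (15/2,0); v=(-1,2)
4. t=9/2 → T at (3,9); v=(-1,-2)
5. t=3 → L at (0,3); v=(1,-2)
6. t=3/2 → B at (3/2,0); v=(1,2)
7. t=9/2 → T at (6,9); v=(1,-2)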